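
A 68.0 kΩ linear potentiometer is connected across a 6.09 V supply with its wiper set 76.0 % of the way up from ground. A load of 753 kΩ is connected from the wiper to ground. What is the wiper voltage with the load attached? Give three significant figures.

V ≈ 4.55 V

The wiper splits the pot into (1−α)R = 16.32 kΩ above and αR = 51.68 kΩ below.
Lower section ‖ load = 48.36 kΩ.
V_wiper = 6.09 × 48.36/(16.32 + 48.36) = 4.55 V.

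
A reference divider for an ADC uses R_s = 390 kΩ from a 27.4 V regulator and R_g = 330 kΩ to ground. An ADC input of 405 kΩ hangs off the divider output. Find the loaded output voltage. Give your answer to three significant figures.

The load sits in parallel with R_g: R_g‖R_L = (330 × 405) / (330 + 405) = 181.8 kΩ.
V_out = 27.4 × 181.8 / (390 + 181.8) = 27.4 × 181.8/571.8 = 8.71 V.
(Unloaded it would have been 12.6 V.)

V_out ≈ 8.71 V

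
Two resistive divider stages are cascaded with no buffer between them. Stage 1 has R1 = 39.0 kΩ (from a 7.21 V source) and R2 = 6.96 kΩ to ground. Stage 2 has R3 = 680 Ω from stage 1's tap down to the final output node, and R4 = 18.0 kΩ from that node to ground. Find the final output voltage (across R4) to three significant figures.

Stage 2 presents R3+R4 = 18680 Ω as a load on stage 1's tap.
Stage 1's lower leg becomes R2‖(R3+R4) = 5071 Ω, so V_mid = 7.21 × 5071/44070 = 0.8296 V.
Stage 2 is itself unloaded: V_out = V_mid × R4/(R3+R4) = 0.8296 × 18000/18680 = 0.799 V.

V_out ≈ 0.799 V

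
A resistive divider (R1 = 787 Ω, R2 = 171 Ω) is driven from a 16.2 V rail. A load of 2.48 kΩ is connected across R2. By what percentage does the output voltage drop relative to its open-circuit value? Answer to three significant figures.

5.36 %

The divider's output (Thévenin) resistance is R1‖R2 = 140.5 Ω.
Fractional drop under load = R_th/(R_th + R_L) = 140.5 / (140.5 + 2480) = 0.05361.
So the output falls by 5.36 %.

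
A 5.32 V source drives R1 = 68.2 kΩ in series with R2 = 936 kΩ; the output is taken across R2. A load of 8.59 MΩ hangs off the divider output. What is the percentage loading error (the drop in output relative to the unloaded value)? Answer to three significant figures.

0.735 %

The divider's output (Thévenin) resistance is R1‖R2 = 63.57 kΩ.
Fractional drop under load = R_th/(R_th + R_L) = 63.57 / (63.57 + 8590) = 0.007346.
So the output falls by 0.735 %.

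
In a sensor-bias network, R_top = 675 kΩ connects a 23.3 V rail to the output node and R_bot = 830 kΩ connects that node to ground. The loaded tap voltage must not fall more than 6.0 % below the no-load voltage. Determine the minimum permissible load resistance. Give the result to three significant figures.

Output resistance R_th = R_top‖R_bot = (675 × 830)/1505 = 372.3 kΩ.
The fractional drop is R_th/(R_th + R_L); requiring this ≤ 0.0600 gives R_L ≥ R_th(1/0.0600 − 1) = 372.3 × 15.67 = 5.83 MΩ.

R_L(min) ≈ 5.83 MΩ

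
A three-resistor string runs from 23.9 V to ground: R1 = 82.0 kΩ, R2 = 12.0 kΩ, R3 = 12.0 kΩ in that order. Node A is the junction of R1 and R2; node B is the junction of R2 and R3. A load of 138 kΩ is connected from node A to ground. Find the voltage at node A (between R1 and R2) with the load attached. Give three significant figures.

V ≈ 4.77 V

Below node A the series string R2+R3 = 24.00 kΩ sits in parallel with the 138 kΩ load: 20.44 kΩ.
V_A = 23.9 × 20.44/(82.0 + 20.44) = 4.77 V.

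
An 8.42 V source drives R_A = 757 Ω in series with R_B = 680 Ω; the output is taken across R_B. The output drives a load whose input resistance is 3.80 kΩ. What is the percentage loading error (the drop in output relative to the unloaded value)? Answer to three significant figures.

8.61 %

Unloaded V = 8.42 × 680/1437 = 3.9844 V.
Loaded: R_B‖R_L = 576.8 Ω, giving V = 8.42 × 576.8/1334 = 3.6412 V.
Drop = (3.9844 − 3.6412) / 3.9844 = 8.61 %.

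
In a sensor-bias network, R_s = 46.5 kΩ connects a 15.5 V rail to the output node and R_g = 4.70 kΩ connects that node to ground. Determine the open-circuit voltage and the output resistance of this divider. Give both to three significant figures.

V_th = 1.42 V, R_th = 4.27 kΩ

V_th is the open-circuit tap voltage: 15.5 × 4.70/(46.5 + 4.70) = 1.42 V.
With the supply zeroed, R_s and R_g appear in parallel from the tap: R_th = R_s‖R_g = (46.5 × 4.70)/51.20 = 4.27 kΩ.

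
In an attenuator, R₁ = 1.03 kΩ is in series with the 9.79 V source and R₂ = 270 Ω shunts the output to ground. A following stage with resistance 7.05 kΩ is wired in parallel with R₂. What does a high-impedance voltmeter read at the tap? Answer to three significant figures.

The load sits in parallel with R₂: R₂‖R_L = (270 × 7050) / (270 + 7050) = 260.0 Ω.
V_out = 9.79 × 260.0 / (1030 + 260.0) = 9.79 × 260.0/1290 = 1.97 V.
(Unloaded it would have been 2.03 V.)

V_out ≈ 1.97 V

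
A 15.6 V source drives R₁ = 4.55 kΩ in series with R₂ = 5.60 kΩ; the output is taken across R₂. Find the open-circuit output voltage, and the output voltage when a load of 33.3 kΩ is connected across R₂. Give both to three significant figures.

Unloaded: 8.61 V; loaded: 8.00 V

Open-circuit: V = 15.6 × 5.60/(4.55 + 5.60) = 8.61 V.
With the load, R₂ becomes R₂‖R_L = 4.794 kΩ, so V = 15.6 × 4.794/9.344 = 8.00 V.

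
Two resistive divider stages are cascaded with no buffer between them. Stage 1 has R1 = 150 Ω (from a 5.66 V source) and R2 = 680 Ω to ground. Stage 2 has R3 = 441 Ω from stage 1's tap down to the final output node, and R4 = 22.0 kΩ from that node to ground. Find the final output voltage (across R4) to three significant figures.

V_out ≈ 4.52 V

Stage 2 presents R3+R4 = 22440 Ω as a load on stage 1's tap.
Stage 1's lower leg becomes R2‖(R3+R4) = 660.0 Ω, so V_mid = 5.66 × 660.0/810.0 = 4.612 V.
Stage 2 is itself unloaded: V_out = V_mid × R4/(R3+R4) = 4.612 × 22000/22440 = 4.52 V.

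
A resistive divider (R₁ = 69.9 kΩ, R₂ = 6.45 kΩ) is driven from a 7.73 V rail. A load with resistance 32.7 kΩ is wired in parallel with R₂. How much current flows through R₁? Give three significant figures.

I ≈ 0.103 mA

R₂‖R_L = 5.387 kΩ, so the source sees R₁ + R₂‖R_L = 75.29 kΩ.
I = 7.73 V / 75.29 kΩ = 0.103 mA.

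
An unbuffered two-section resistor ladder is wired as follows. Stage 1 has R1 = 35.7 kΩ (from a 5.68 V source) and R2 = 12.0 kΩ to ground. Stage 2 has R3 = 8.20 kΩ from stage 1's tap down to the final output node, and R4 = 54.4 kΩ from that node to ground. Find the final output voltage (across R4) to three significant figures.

V_out ≈ 1.09 V

Stage 2 presents R3+R4 = 62.60 kΩ as a load on stage 1's tap.
Stage 1's lower leg becomes R2‖(R3+R4) = 10.07 kΩ, so V_mid = 5.68 × 10.07/45.77 = 1.250 V.
Stage 2 is itself unloaded: V_out = V_mid × R4/(R3+R4) = 1.250 × 54.4/62.60 = 1.09 V.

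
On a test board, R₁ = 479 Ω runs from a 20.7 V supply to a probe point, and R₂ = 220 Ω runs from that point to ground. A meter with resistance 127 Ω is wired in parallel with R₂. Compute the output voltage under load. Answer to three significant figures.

V_out ≈ 2.98 V

The load sits in parallel with R₂: R₂‖R_L = (220 × 127) / (220 + 127) = 80.52 Ω.
V_out = 20.7 × 80.52 / (479 + 80.52) = 20.7 × 80.52/559.5 = 2.98 V.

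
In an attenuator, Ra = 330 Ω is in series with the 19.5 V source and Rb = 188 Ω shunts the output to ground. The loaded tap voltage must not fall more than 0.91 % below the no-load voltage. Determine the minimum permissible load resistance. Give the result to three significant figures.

Output resistance R_th = Ra‖Rb = (330 × 188)/518.0 = 119.8 Ω.
The fractional drop is R_th/(R_th + R_L); requiring this ≤ 0.00910 gives R_L ≥ R_th(1/0.00910 − 1) = 119.8 × 108.9 = 13.0 kΩ.

R_L(min) ≈ 13.0 kΩ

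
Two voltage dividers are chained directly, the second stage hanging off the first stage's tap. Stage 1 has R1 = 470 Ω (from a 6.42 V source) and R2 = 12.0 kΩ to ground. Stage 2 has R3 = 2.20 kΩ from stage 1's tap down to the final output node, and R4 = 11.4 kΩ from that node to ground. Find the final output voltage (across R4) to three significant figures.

V_out ≈ 5.01 V

Stage 2 presents R3+R4 = 13600 Ω as a load on stage 1's tap.
Stage 1's lower leg becomes R2‖(R3+R4) = 6375 Ω, so V_mid = 6.42 × 6375/6845 = 5.979 V.
Stage 2 is itself unloaded: V_out = V_mid × R4/(R3+R4) = 5.979 × 11400/13600 = 5.01 V.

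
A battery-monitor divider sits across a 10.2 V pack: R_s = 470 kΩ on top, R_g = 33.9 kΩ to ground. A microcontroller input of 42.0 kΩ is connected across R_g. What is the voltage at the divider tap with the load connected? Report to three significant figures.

V_out ≈ 0.391 V

The load sits in parallel with R_g: R_g‖R_L = (33.9 × 42.0) / (33.9 + 42.0) = 18.76 kΩ.
V_out = 10.2 × 18.76 / (470 + 18.76) = 10.2 × 18.76/488.8 = 0.391 V.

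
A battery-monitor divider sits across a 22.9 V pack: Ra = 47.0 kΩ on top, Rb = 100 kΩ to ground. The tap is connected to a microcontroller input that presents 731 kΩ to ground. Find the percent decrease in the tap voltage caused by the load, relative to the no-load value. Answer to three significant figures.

4.19 %

The divider's output (Thévenin) resistance is Ra‖Rb = 31.97 kΩ.
Fractional drop under load = R_th/(R_th + R_L) = 31.97 / (31.97 + 731) = 0.04191.
So the output falls by 4.19 %.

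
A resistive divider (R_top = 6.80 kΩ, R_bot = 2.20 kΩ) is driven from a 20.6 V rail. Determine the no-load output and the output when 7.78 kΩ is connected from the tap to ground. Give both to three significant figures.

Unloaded: 5.04 V; loaded: 4.15 V

Open-circuit: V = 20.6 × 2.20/(6.80 + 2.20) = 5.04 V.
With the load, R_bot becomes R_bot‖R_L = 1.715 kΩ, so V = 20.6 × 1.715/8.515 = 4.15 V.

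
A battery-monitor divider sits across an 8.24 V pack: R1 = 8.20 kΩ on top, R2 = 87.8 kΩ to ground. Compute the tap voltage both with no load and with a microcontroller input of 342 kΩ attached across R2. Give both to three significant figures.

Open-circuit: V = 8.24 × 87.8/(8.20 + 87.8) = 7.54 V.
With the load, R2 becomes R2‖R_L = 69.86 kΩ, so V = 8.24 × 69.86/78.06 = 7.37 V.

Unloaded: 7.54 V; loaded: 7.37 V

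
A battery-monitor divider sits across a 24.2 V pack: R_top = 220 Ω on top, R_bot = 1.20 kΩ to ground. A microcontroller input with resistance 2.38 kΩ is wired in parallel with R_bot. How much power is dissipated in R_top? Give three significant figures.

P ≈ 124 mW

Total resistance from the source is R_top + (R_bot‖R_L) = 1018 Ω, so I = 24.2/1018 Ω = 23.78 mA.
P = I²·R_top = (23.78 mA)² × 220 Ω = 124 mW.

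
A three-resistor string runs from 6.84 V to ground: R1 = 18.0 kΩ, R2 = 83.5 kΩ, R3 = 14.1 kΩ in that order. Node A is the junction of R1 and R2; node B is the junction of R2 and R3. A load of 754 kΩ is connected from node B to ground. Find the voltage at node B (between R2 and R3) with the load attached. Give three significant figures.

At node B, R3 is in parallel with the load: R3‖R_L = 13.84 kΩ.
Below node A the resistance is R2 + (R3‖R_L) = 97.34 kΩ, so V_A = 6.84 × 97.34/115.3 = 5.773 V.
Then V_B = V_A × (R3‖R_L)/(R2 + R3‖R_L) = 5.773 × 13.84/97.34 = 0.821 V.

V ≈ 0.821 V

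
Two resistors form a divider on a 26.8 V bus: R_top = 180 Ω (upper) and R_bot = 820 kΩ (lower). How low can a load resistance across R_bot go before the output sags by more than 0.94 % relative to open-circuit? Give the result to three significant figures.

R_L(min) ≈ 19.0 kΩ

Output resistance R_th = R_top‖R_bot = (180 × 820000)/820200 = 180.0 Ω.
The fractional drop is R_th/(R_th + R_L); requiring this ≤ 0.00940 gives R_L ≥ R_th(1/0.00940 − 1) = 180.0 × 105.4 = 19.0 kΩ.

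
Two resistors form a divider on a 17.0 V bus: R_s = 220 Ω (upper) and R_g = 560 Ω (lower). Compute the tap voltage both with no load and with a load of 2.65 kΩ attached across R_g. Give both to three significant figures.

Unloaded: 12.2 V; loaded: 11.5 V

Open-circuit: V = 17.0 × 560/(220 + 560) = 12.2 V.
With the load, R_g becomes R_g‖R_L = 462.3 Ω, so V = 17.0 × 462.3/682.3 = 11.5 V.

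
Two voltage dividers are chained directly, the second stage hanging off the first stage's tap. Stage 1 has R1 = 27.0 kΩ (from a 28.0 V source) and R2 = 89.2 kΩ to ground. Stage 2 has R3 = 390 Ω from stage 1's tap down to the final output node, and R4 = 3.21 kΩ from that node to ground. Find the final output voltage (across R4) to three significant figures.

V_out ≈ 2.84 V

Stage 2 presents R3+R4 = 3600 Ω as a load on stage 1's tap.
Stage 1's lower leg becomes R2‖(R3+R4) = 3460 Ω, so V_mid = 28.0 × 3460/30460 = 3.181 V.
Stage 2 is itself unloaded: V_out = V_mid × R4/(R3+R4) = 3.181 × 3210/3600 = 2.84 V.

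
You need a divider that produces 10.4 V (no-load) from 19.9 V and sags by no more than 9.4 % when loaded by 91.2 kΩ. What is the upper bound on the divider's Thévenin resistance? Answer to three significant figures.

Loading drop = R_th/(R_th + R_L) ≤ 0.0940, so R_th ≤ R_L · ε/(1−ε) = 91.2 kΩ × 0.0940/0.9060 = 9.46 kΩ.

R_th ≤ 9.46 kΩ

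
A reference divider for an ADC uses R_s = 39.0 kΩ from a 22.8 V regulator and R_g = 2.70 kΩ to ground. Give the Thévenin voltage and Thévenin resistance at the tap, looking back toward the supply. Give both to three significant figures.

V_th is the open-circuit tap voltage: 22.8 × 2.70/(39.0 + 2.70) = 1.48 V.
With the supply zeroed, R_s and R_g appear in parallel from the tap: R_th = R_s‖R_g = (39.0 × 2.70)/41.70 = 2.53 kΩ.

V_th = 1.48 V, R_th = 2.53 kΩ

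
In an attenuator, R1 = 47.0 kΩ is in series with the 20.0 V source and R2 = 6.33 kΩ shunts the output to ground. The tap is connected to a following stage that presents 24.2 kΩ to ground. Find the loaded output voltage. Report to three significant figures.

The load sits in parallel with R2: R2‖R_L = (6.33 × 24.2) / (6.33 + 24.2) = 5.018 kΩ.
V_out = 20.0 × 5.018 / (47.0 + 5.018) = 20.0 × 5.018/52.02 = 1.93 V.
(Unloaded it would have been 2.37 V.)

V_out ≈ 1.93 V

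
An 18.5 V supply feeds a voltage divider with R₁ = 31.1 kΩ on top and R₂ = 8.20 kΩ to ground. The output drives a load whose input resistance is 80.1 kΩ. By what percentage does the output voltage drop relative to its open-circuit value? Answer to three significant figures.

The divider's output (Thévenin) resistance is R₁‖R₂ = 6.489 kΩ.
Fractional drop under load = R_th/(R_th + R_L) = 6.489 / (6.489 + 80.1) = 0.07494.
So the output falls by 7.49 %.

7.49 %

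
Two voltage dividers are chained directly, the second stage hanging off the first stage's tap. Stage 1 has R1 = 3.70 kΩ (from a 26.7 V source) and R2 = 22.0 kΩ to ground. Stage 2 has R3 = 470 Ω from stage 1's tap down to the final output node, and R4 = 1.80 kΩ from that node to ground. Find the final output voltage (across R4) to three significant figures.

V_out ≈ 7.57 V

Stage 2 presents R3+R4 = 2270 Ω as a load on stage 1's tap.
Stage 1's lower leg becomes R2‖(R3+R4) = 2058 Ω, so V_mid = 26.7 × 2058/5758 = 9.542 V.
Stage 2 is itself unloaded: V_out = V_mid × R4/(R3+R4) = 9.542 × 1800/2270 = 7.57 V.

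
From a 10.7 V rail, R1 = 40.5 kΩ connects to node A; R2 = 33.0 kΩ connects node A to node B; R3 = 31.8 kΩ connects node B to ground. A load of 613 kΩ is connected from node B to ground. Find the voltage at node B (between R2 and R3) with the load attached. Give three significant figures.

At node B, R3 is in parallel with the load: R3‖R_L = 30.23 kΩ.
Below node A the resistance is R2 + (R3‖R_L) = 63.23 kΩ, so V_A = 10.7 × 63.23/103.7 = 6.522 V.
Then V_B = V_A × (R3‖R_L)/(R2 + R3‖R_L) = 6.522 × 30.23/63.23 = 3.12 V.

V ≈ 3.12 V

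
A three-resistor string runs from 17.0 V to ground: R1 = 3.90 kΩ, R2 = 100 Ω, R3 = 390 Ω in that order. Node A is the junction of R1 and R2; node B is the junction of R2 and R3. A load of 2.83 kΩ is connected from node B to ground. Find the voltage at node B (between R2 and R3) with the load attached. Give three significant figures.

At node B, R3 is in parallel with the load: R3‖R_L = 342.8 Ω.
Below node A the resistance is R2 + (R3‖R_L) = 442.8 Ω, so V_A = 17.0 × 442.8/4343 = 1.733 V.
Then V_B = V_A × (R3‖R_L)/(R2 + R3‖R_L) = 1.733 × 342.8/442.8 = 1.34 V.

V ≈ 1.34 V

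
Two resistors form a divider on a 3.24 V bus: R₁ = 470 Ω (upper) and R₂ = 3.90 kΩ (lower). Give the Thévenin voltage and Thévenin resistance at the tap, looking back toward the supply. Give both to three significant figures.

V_th is the open-circuit tap voltage: 3.24 × 3900/(470 + 3900) = 2.89 V.
With the supply zeroed, R₁ and R₂ appear in parallel from the tap: R_th = R₁‖R₂ = (470 × 3900)/4370 = 419 Ω.

V_th = 2.89 V, R_th = 419 Ω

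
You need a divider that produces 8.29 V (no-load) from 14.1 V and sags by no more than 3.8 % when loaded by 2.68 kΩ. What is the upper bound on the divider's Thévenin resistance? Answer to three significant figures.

Loading drop = R_th/(R_th + R_L) ≤ 0.0380, so R_th ≤ R_L · ε/(1−ε) = 2.68 kΩ × 0.0380/0.9620 = 106 Ω.

R_th ≤ 106 Ω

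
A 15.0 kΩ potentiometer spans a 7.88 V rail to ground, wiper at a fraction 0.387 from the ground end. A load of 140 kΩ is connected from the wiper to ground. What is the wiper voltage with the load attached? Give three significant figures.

V ≈ 2.97 V

The wiper splits the pot into (1−α)R = 9.195 kΩ above and αR = 5.805 kΩ below.
Lower section ‖ load = 5.574 kΩ.
V_wiper = 7.88 × 5.574/(9.195 + 5.574) = 2.97 V.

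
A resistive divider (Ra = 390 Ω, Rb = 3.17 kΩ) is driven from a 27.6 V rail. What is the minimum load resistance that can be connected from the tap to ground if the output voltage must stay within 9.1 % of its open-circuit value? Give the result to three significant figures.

R_L(min) ≈ 3.47 kΩ

Output resistance R_th = Ra‖Rb = (390 × 3170)/3560 = 347.3 Ω.
The fractional drop is R_th/(R_th + R_L); requiring this ≤ 0.0910 gives R_L ≥ R_th(1/0.0910 − 1) = 347.3 × 9.989 = 3.47 kΩ.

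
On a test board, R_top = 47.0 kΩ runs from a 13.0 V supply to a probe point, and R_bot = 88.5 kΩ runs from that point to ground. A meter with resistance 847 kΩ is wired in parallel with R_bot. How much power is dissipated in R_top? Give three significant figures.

Total resistance from the source is R_top + (R_bot‖R_L) = 127.1 kΩ, so I = 13.0/127.1 kΩ = 0.1023 mA.
P = I²·R_top = (0.1023 mA)² × 47.0 kΩ = 0.491 mW.

P ≈ 0.491 mW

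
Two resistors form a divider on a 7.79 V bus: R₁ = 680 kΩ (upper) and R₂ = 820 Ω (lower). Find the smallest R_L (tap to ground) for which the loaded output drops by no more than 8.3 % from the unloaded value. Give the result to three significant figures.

Output resistance R_th = R₁‖R₂ = (680000 × 820)/680800 = 819.0 Ω.
The fractional drop is R_th/(R_th + R_L); requiring this ≤ 0.0830 gives R_L ≥ R_th(1/0.0830 − 1) = 819.0 × 11.05 = 9.05 kΩ.

R_L(min) ≈ 9.05 kΩ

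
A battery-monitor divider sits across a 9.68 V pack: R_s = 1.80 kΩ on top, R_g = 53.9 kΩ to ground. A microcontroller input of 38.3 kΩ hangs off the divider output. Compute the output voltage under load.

The load sits in parallel with R_g: R_g‖R_L = (53.9 × 38.3) / (53.9 + 38.3) = 22.39 kΩ.
V_out = 9.68 × 22.39 / (1.80 + 22.39) = 9.68 × 22.39/24.19 = 8.96 V.

V_out ≈ 8.96 V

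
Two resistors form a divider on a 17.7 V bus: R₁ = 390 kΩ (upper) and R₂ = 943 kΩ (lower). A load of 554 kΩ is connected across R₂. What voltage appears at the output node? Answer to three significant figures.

The load sits in parallel with R₂: R₂‖R_L = (943 × 554) / (943 + 554) = 349.0 kΩ.
V_out = 17.7 × 349.0 / (390 + 349.0) = 17.7 × 349.0/739.0 = 8.36 V.

V_out ≈ 8.36 V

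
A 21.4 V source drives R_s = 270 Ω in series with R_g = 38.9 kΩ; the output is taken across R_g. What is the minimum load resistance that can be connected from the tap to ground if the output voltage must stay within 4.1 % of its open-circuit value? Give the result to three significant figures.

R_L(min) ≈ 6.27 kΩ

Output resistance R_th = R_s‖R_g = (270 × 38900)/39170 = 268.1 Ω.
The fractional drop is R_th/(R_th + R_L); requiring this ≤ 0.0410 gives R_L ≥ R_th(1/0.0410 − 1) = 268.1 × 23.39 = 6.27 kΩ.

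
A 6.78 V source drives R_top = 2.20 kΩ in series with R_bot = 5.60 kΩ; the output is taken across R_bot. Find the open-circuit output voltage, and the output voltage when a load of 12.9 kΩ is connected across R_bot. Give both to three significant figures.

Open-circuit: V = 6.78 × 5.60/(2.20 + 5.60) = 4.87 V.
With the load, R_bot becomes R_bot‖R_L = 3.905 kΩ, so V = 6.78 × 3.905/6.105 = 4.34 V.

Unloaded: 4.87 V; loaded: 4.34 V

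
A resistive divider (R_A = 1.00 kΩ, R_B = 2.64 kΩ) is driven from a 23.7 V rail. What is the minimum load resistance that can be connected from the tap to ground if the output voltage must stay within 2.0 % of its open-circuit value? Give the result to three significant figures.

Output resistance R_th = R_A‖R_B = (1000 × 2640)/3640 = 725.3 Ω.
The fractional drop is R_th/(R_th + R_L); requiring this ≤ 0.0200 gives R_L ≥ R_th(1/0.0200 − 1) = 725.3 × 49.00 = 35.5 kΩ.

R_L(min) ≈ 35.5 kΩ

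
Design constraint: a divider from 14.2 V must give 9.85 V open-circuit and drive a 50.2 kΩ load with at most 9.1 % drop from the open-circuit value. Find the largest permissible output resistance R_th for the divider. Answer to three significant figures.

Loading drop = R_th/(R_th + R_L) ≤ 0.0910, so R_th ≤ R_L · ε/(1−ε) = 50.2 kΩ × 0.0910/0.9090 = 5.03 kΩ.

R_th ≤ 5.03 kΩ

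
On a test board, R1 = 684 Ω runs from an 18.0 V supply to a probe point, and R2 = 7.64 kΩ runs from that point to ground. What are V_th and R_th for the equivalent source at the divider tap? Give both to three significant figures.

V_th is the open-circuit tap voltage: 18.0 × 7640/(684 + 7640) = 16.5 V.
With the supply zeroed, R1 and R2 appear in parallel from the tap: R_th = R1‖R2 = (684 × 7640)/8324 = 628 Ω.

V_th = 16.5 V, R_th = 628 Ω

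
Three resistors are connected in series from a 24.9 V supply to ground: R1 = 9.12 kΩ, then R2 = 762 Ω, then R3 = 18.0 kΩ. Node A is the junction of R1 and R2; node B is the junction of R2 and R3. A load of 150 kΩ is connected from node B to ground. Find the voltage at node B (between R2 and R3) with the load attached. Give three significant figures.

V ≈ 15.4 V

At node B, R3 is in parallel with the load: R3‖R_L = 16070 Ω.
Below node A the resistance is R2 + (R3‖R_L) = 16830 Ω, so V_A = 24.9 × 16830/25950 = 16.15 V.
Then V_B = V_A × (R3‖R_L)/(R2 + R3‖R_L) = 16.15 × 16070/16830 = 15.4 V.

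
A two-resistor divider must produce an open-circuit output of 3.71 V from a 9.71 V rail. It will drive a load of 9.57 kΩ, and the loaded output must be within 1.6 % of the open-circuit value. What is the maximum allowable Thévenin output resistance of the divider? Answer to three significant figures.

Loading drop = R_th/(R_th + R_L) ≤ 0.0160, so R_th ≤ R_L · ε/(1−ε) = 9.57 kΩ × 0.0160/0.9840 = 156 Ω.
(Any R1, R2 with R2/(R1+R2) = 0.382 and R1‖R2 ≤ 156 Ω will meet the spec.)

R_th ≤ 156 Ω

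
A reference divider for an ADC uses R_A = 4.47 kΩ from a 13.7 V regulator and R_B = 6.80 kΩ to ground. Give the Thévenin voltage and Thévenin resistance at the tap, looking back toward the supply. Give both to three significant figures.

V_th = 8.27 V, R_th = 2.70 kΩ

V_th is the open-circuit tap voltage: 13.7 × 6.80/(4.47 + 6.80) = 8.27 V.
With the supply zeroed, R_A and R_B appear in parallel from the tap: R_th = R_A‖R_B = (4.47 × 6.80)/11.27 = 2.70 kΩ.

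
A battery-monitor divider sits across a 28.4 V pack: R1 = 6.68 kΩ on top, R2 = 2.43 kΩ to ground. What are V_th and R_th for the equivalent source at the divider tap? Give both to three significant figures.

V_th = 7.58 V, R_th = 1.78 kΩ

V_th is the open-circuit tap voltage: 28.4 × 2.43/(6.68 + 2.43) = 7.58 V.
With the supply zeroed, R1 and R2 appear in parallel from the tap: R_th = R1‖R2 = (6.68 × 2.43)/9.110 = 1.78 kΩ.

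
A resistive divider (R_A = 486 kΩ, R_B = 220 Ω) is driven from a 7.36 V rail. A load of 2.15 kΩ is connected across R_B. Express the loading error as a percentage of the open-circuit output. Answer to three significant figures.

9.28 %

Unloaded V = 7.36 × 220/486200 = 0.0033302 V.
Loaded: R_B‖R_L = 199.6 Ω, giving V = 7.36 × 199.6/486200 = 0.0030212 V.
Drop = (0.0033302 − 0.0030212) / 0.0033302 = 9.28 %.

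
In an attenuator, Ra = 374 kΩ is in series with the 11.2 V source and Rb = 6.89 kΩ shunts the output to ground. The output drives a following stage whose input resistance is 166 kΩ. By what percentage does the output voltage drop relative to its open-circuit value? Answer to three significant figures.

3.92 %

The divider's output (Thévenin) resistance is Ra‖Rb = 6.765 kΩ.
Fractional drop under load = R_th/(R_th + R_L) = 6.765 / (6.765 + 166) = 0.03916.
So the output falls by 3.92 %.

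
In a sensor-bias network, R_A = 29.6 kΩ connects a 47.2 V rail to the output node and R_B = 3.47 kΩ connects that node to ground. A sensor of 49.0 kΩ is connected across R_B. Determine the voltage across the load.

The load sits in parallel with R_B: R_B‖R_L = (3.47 × 49.0) / (3.47 + 49.0) = 3.241 kΩ.
V_out = 47.2 × 3.241 / (29.6 + 3.241) = 47.2 × 3.241/32.84 = 4.66 V.

V_out ≈ 4.66 V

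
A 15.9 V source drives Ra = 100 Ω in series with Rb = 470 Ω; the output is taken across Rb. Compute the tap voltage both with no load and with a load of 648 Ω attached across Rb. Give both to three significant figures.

Unloaded: 13.1 V; loaded: 11.6 V

Open-circuit: V = 15.9 × 470/(100 + 470) = 13.1 V.
With the load, Rb becomes Rb‖R_L = 272.4 Ω, so V = 15.9 × 272.4/372.4 = 11.6 V.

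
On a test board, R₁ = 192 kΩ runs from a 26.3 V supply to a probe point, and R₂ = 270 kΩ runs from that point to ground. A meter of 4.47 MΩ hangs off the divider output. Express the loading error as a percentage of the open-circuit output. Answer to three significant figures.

2.45 %

The divider's output (Thévenin) resistance is R₁‖R₂ = 112.2 kΩ.
Fractional drop under load = R_th/(R_th + R_L) = 112.2 / (112.2 + 4470) = 0.02449.
So the output falls by 2.45 %.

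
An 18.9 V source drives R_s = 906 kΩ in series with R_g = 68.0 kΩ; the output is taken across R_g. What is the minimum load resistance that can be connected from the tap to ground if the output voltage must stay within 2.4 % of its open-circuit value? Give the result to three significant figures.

R_L(min) ≈ 2.57 MΩ

Output resistance R_th = R_s‖R_g = (906 × 68.0)/974.0 = 63.25 kΩ.
The fractional drop is R_th/(R_th + R_L); requiring this ≤ 0.0240 gives R_L ≥ R_th(1/0.0240 − 1) = 63.25 × 40.67 = 2.57 MΩ.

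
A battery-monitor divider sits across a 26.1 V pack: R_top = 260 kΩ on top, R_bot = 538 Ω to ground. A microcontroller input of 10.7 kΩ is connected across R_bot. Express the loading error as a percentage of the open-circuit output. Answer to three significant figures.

4.78 %

The divider's output (Thévenin) resistance is R_top‖R_bot = 536.9 Ω.
Fractional drop under load = R_th/(R_th + R_L) = 536.9 / (536.9 + 10700) = 0.04778.
So the output falls by 4.78 %.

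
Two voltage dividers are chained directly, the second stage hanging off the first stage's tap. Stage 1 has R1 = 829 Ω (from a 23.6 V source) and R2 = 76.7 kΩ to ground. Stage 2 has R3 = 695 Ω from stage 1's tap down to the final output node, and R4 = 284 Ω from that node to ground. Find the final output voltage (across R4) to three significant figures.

Stage 2 presents R3+R4 = 979.0 Ω as a load on stage 1's tap.
Stage 1's lower leg becomes R2‖(R3+R4) = 966.7 Ω, so V_mid = 23.6 × 966.7/1796 = 12.70 V.
Stage 2 is itself unloaded: V_out = V_mid × R4/(R3+R4) = 12.70 × 284/979.0 = 3.69 V.

V_out ≈ 3.69 V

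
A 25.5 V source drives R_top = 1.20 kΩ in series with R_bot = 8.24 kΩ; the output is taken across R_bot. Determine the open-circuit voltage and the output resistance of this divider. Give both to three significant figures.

V_th is the open-circuit tap voltage: 25.5 × 8.24/(1.20 + 8.24) = 22.3 V.
With the supply zeroed, R_top and R_bot appear in parallel from the tap: R_th = R_top‖R_bot = (1.20 × 8.24)/9.440 = 1.05 kΩ.

V_th = 22.3 V, R_th = 1.05 kΩ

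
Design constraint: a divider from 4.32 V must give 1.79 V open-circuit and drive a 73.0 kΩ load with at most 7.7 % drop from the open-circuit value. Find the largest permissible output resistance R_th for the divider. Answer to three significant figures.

Loading drop = R_th/(R_th + R_L) ≤ 0.0770, so R_th ≤ R_L · ε/(1−ε) = 73.0 kΩ × 0.0770/0.9230 = 6.09 kΩ.
(Any R1, R2 with R2/(R1+R2) = 0.414 and R1‖R2 ≤ 6.09 kΩ will meet the spec.)

R_th ≤ 6.09 kΩ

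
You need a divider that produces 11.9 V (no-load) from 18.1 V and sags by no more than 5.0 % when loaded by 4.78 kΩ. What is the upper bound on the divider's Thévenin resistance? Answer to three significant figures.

R_th ≤ 252 Ω

Loading drop = R_th/(R_th + R_L) ≤ 0.0500, so R_th ≤ R_L · ε/(1−ε) = 4.78 kΩ × 0.0500/0.9500 = 252 Ω.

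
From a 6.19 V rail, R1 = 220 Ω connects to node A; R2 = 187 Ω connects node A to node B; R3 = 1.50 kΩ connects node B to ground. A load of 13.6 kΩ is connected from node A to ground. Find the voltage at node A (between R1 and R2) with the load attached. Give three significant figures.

Below node A the series string R2+R3 = 1687 Ω sits in parallel with the 13600 Ω load: 1501 Ω.
V_A = 6.19 × 1501/(220 + 1501) = 5.40 V.

V ≈ 5.40 V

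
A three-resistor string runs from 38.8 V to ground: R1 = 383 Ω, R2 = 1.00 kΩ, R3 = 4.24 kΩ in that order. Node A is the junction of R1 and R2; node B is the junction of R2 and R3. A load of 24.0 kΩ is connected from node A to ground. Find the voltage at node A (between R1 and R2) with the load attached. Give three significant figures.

Below node A the series string R2+R3 = 5240 Ω sits in parallel with the 24000 Ω load: 4301 Ω.
V_A = 38.8 × 4301/(383 + 4301) = 35.6 V.

V ≈ 35.6 V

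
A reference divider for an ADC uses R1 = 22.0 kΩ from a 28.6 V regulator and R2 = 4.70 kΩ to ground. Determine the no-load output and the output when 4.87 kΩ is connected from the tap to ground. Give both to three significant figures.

Open-circuit: V = 28.6 × 4.70/(22.0 + 4.70) = 5.03 V.
With the load, R2 becomes R2‖R_L = 2.392 kΩ, so V = 28.6 × 2.392/24.39 = 2.80 V.

Unloaded: 5.03 V; loaded: 2.80 V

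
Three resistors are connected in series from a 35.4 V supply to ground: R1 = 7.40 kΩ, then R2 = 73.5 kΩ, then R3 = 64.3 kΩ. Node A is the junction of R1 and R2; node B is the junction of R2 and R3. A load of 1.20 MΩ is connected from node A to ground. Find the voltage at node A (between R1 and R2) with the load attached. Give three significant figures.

V ≈ 33.4 V

Below node A the series string R2+R3 = 137.8 kΩ sits in parallel with the 1200 kΩ load: 123.6 kΩ.
V_A = 35.4 × 123.6/(7.40 + 123.6) = 33.4 V.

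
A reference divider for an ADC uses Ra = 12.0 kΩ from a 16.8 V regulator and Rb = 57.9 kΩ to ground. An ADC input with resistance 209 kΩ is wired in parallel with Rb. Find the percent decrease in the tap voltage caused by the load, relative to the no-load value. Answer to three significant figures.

The divider's output (Thévenin) resistance is Ra‖Rb = 9.940 kΩ.
Fractional drop under load = R_th/(R_th + R_L) = 9.940 / (9.940 + 209) = 0.04540.
So the output falls by 4.54 %.

4.54 %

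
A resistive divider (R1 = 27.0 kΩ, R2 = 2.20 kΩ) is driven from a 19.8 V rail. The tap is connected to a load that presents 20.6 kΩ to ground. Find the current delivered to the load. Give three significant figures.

R2‖R_L = 1.988 kΩ; V_out = 19.8 × 1.988/28.99 = 1.358 V.
I_L = V_out / R_L = 1.358 / 20.6 kΩ = 0.0659 mA.

I_L ≈ 0.0659 mA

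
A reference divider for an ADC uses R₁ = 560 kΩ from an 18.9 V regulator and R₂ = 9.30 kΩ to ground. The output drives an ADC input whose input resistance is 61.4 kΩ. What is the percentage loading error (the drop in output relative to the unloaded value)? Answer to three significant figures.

Unloaded V = 18.9 × 9.30/569.3 = 0.30875 V.
Loaded: R₂‖R_L = 8.077 kΩ, giving V = 18.9 × 8.077/568.1 = 0.26871 V.
Drop = (0.30875 − 0.26871) / 0.30875 = 13.0 %.

13.0 %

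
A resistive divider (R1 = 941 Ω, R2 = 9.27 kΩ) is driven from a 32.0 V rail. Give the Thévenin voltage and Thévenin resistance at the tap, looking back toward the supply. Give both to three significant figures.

V_th is the open-circuit tap voltage: 32.0 × 9270/(941 + 9270) = 29.1 V.
With the supply zeroed, R1 and R2 appear in parallel from the tap: R_th = R1‖R2 = (941 × 9270)/10210 = 854 Ω.

V_th = 29.1 V, R_th = 854 Ω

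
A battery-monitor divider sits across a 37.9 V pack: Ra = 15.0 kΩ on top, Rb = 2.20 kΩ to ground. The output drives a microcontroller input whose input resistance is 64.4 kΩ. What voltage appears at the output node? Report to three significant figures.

The load sits in parallel with Rb: Rb‖R_L = (2.20 × 64.4) / (2.20 + 64.4) = 2.127 kΩ.
V_out = 37.9 × 2.127 / (15.0 + 2.127) = 37.9 × 2.127/17.13 = 4.71 V.
(Unloaded it would have been 4.85 V.)

V_out ≈ 4.71 V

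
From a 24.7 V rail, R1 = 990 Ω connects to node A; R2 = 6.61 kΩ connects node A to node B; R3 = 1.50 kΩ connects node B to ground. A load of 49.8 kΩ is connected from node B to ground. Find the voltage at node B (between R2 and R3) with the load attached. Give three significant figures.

At node B, R3 is in parallel with the load: R3‖R_L = 1456 Ω.
Below node A the resistance is R2 + (R3‖R_L) = 8066 Ω, so V_A = 24.7 × 8066/9056 = 22.00 V.
Then V_B = V_A × (R3‖R_L)/(R2 + R3‖R_L) = 22.00 × 1456/8066 = 3.97 V.

V ≈ 3.97 V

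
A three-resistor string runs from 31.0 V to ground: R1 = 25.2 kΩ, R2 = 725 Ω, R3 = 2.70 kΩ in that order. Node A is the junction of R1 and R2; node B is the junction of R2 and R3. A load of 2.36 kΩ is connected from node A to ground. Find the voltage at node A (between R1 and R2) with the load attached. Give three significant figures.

V ≈ 1.63 V

Below node A the series string R2+R3 = 3425 Ω sits in parallel with the 2360 Ω load: 1397 Ω.
V_A = 31.0 × 1397/(25200 + 1397) = 1.63 V.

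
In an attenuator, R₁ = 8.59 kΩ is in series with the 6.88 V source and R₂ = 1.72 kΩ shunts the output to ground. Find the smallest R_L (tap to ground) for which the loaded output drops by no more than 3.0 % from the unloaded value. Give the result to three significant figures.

R_L(min) ≈ 46.3 kΩ

Output resistance R_th = R₁‖R₂ = (8.59 × 1.72)/10.31 = 1.433 kΩ.
The fractional drop is R_th/(R_th + R_L); requiring this ≤ 0.0300 gives R_L ≥ R_th(1/0.0300 − 1) = 1.433 × 32.33 = 46.3 kΩ.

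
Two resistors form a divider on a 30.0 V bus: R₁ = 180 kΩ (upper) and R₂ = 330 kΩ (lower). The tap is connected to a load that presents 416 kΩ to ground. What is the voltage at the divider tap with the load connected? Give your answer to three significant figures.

V_out ≈ 15.2 V

The load sits in parallel with R₂: R₂‖R_L = (330 × 416) / (330 + 416) = 184.0 kΩ.
V_out = 30.0 × 184.0 / (180 + 184.0) = 30.0 × 184.0/364.0 = 15.2 V.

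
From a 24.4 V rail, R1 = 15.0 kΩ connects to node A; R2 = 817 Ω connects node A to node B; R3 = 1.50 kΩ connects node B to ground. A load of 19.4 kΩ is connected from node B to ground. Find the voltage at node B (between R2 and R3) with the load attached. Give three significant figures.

V ≈ 1.97 V

At node B, R3 is in parallel with the load: R3‖R_L = 1392 Ω.
Below node A the resistance is R2 + (R3‖R_L) = 2209 Ω, so V_A = 24.4 × 2209/17210 = 3.132 V.
Then V_B = V_A × (R3‖R_L)/(R2 + R3‖R_L) = 3.132 × 1392/2209 = 1.97 V.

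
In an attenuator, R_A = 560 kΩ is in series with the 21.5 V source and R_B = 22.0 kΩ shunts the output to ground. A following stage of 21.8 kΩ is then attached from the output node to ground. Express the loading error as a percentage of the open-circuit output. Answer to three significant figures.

49.3 %

Unloaded V = 21.5 × 22.0/582.0 = 0.8127 V.
Loaded: R_B‖R_L = 10.95 kΩ, giving V = 21.5 × 10.95/570.9 = 0.4123 V.
Drop = (0.8127 − 0.4123) / 0.8127 = 49.3 %.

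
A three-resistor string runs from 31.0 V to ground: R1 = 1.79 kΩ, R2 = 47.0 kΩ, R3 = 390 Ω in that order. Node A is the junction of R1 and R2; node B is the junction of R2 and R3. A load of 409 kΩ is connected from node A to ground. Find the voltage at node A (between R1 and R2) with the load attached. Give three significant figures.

V ≈ 29.7 V

Below node A the series string R2+R3 = 47390 Ω sits in parallel with the 409000 Ω load: 42470 Ω.
V_A = 31.0 × 42470/(1790 + 42470) = 29.7 V.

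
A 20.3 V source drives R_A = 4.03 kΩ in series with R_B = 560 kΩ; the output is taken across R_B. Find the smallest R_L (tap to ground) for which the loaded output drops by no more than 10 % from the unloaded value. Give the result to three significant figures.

Output resistance R_th = R_A‖R_B = (4.03 × 560)/564.0 = 4.001 kΩ.
The fractional drop is R_th/(R_th + R_L); requiring this ≤ 0.100 gives R_L ≥ R_th(1/0.100 − 1) = 4.001 × 9.000 = 36.0 kΩ.

R_L(min) ≈ 36.0 kΩ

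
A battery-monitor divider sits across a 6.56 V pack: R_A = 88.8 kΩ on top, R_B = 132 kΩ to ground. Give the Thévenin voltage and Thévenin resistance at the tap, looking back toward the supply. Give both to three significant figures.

V_th = 3.92 V, R_th = 53.1 kΩ

V_th is the open-circuit tap voltage: 6.56 × 132/(88.8 + 132) = 3.92 V.
With the supply zeroed, R_A and R_B appear in parallel from the tap: R_th = R_A‖R_B = (88.8 × 132)/220.8 = 53.1 kΩ.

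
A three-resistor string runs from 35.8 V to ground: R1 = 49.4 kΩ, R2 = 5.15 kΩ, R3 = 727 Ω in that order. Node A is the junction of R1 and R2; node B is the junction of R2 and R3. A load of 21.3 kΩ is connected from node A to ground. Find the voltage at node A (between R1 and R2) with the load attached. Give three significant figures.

V ≈ 3.05 V

Below node A the series string R2+R3 = 5877 Ω sits in parallel with the 21300 Ω load: 4606 Ω.
V_A = 35.8 × 4606/(49400 + 4606) = 3.05 V.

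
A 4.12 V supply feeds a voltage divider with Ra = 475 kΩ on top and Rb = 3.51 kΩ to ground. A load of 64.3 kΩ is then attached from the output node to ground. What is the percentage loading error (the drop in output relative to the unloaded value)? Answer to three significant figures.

The divider's output (Thévenin) resistance is Ra‖Rb = 3.484 kΩ.
Fractional drop under load = R_th/(R_th + R_L) = 3.484 / (3.484 + 64.3) = 0.05140.
So the output falls by 5.14 %.

5.14 %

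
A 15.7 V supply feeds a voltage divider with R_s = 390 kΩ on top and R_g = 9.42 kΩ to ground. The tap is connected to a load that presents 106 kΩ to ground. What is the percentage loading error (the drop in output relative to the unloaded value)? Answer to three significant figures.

The divider's output (Thévenin) resistance is R_s‖R_g = 9.198 kΩ.
Fractional drop under load = R_th/(R_th + R_L) = 9.198 / (9.198 + 106) = 0.07984.
So the output falls by 7.98 %.

7.98 %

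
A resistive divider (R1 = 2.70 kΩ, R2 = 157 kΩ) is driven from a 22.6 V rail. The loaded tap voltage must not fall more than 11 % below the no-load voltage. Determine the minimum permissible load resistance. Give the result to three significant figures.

R_L(min) ≈ 21.5 kΩ

Output resistance R_th = R1‖R2 = (2.70 × 157)/159.7 = 2.654 kΩ.
The fractional drop is R_th/(R_th + R_L); requiring this ≤ 0.110 gives R_L ≥ R_th(1/0.110 − 1) = 2.654 × 8.091 = 21.5 kΩ.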